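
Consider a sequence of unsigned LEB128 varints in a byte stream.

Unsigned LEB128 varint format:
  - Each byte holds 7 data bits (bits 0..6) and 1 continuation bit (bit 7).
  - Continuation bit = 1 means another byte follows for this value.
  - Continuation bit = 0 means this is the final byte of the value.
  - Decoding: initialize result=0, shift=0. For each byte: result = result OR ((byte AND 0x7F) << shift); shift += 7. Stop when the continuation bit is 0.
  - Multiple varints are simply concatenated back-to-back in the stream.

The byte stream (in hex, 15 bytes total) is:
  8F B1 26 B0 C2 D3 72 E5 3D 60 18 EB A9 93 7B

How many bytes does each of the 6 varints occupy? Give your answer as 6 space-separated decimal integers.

Answer: 3 4 2 1 1 4

Derivation:
  byte[0]=0x8F cont=1 payload=0x0F=15: acc |= 15<<0 -> acc=15 shift=7
  byte[1]=0xB1 cont=1 payload=0x31=49: acc |= 49<<7 -> acc=6287 shift=14
  byte[2]=0x26 cont=0 payload=0x26=38: acc |= 38<<14 -> acc=628879 shift=21 [end]
Varint 1: bytes[0:3] = 8F B1 26 -> value 628879 (3 byte(s))
  byte[3]=0xB0 cont=1 payload=0x30=48: acc |= 48<<0 -> acc=48 shift=7
  byte[4]=0xC2 cont=1 payload=0x42=66: acc |= 66<<7 -> acc=8496 shift=14
  byte[5]=0xD3 cont=1 payload=0x53=83: acc |= 83<<14 -> acc=1368368 shift=21
  byte[6]=0x72 cont=0 payload=0x72=114: acc |= 114<<21 -> acc=240443696 shift=28 [end]
Varint 2: bytes[3:7] = B0 C2 D3 72 -> value 240443696 (4 byte(s))
  byte[7]=0xE5 cont=1 payload=0x65=101: acc |= 101<<0 -> acc=101 shift=7
  byte[8]=0x3D cont=0 payload=0x3D=61: acc |= 61<<7 -> acc=7909 shift=14 [end]
Varint 3: bytes[7:9] = E5 3D -> value 7909 (2 byte(s))
  byte[9]=0x60 cont=0 payload=0x60=96: acc |= 96<<0 -> acc=96 shift=7 [end]
Varint 4: bytes[9:10] = 60 -> value 96 (1 byte(s))
  byte[10]=0x18 cont=0 payload=0x18=24: acc |= 24<<0 -> acc=24 shift=7 [end]
Varint 5: bytes[10:11] = 18 -> value 24 (1 byte(s))
  byte[11]=0xEB cont=1 payload=0x6B=107: acc |= 107<<0 -> acc=107 shift=7
  byte[12]=0xA9 cont=1 payload=0x29=41: acc |= 41<<7 -> acc=5355 shift=14
  byte[13]=0x93 cont=1 payload=0x13=19: acc |= 19<<14 -> acc=316651 shift=21
  byte[14]=0x7B cont=0 payload=0x7B=123: acc |= 123<<21 -> acc=258266347 shift=28 [end]
Varint 6: bytes[11:15] = EB A9 93 7B -> value 258266347 (4 byte(s))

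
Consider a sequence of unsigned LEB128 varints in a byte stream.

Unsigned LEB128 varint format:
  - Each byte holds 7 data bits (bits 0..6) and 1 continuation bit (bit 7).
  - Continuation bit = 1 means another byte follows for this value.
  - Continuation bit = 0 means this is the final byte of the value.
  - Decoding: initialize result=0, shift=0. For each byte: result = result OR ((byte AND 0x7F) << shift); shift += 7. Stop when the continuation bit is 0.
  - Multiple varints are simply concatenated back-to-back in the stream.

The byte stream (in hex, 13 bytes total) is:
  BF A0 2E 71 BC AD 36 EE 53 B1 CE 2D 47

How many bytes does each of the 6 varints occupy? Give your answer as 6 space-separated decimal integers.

Answer: 3 1 3 2 3 1

Derivation:
  byte[0]=0xBF cont=1 payload=0x3F=63: acc |= 63<<0 -> acc=63 shift=7
  byte[1]=0xA0 cont=1 payload=0x20=32: acc |= 32<<7 -> acc=4159 shift=14
  byte[2]=0x2E cont=0 payload=0x2E=46: acc |= 46<<14 -> acc=757823 shift=21 [end]
Varint 1: bytes[0:3] = BF A0 2E -> value 757823 (3 byte(s))
  byte[3]=0x71 cont=0 payload=0x71=113: acc |= 113<<0 -> acc=113 shift=7 [end]
Varint 2: bytes[3:4] = 71 -> value 113 (1 byte(s))
  byte[4]=0xBC cont=1 payload=0x3C=60: acc |= 60<<0 -> acc=60 shift=7
  byte[5]=0xAD cont=1 payload=0x2D=45: acc |= 45<<7 -> acc=5820 shift=14
  byte[6]=0x36 cont=0 payload=0x36=54: acc |= 54<<14 -> acc=890556 shift=21 [end]
Varint 3: bytes[4:7] = BC AD 36 -> value 890556 (3 byte(s))
  byte[7]=0xEE cont=1 payload=0x6E=110: acc |= 110<<0 -> acc=110 shift=7
  byte[8]=0x53 cont=0 payload=0x53=83: acc |= 83<<7 -> acc=10734 shift=14 [end]
Varint 4: bytes[7:9] = EE 53 -> value 10734 (2 byte(s))
  byte[9]=0xB1 cont=1 payload=0x31=49: acc |= 49<<0 -> acc=49 shift=7
  byte[10]=0xCE cont=1 payload=0x4E=78: acc |= 78<<7 -> acc=10033 shift=14
  byte[11]=0x2D cont=0 payload=0x2D=45: acc |= 45<<14 -> acc=747313 shift=21 [end]
Varint 5: bytes[9:12] = B1 CE 2D -> value 747313 (3 byte(s))
  byte[12]=0x47 cont=0 payload=0x47=71: acc |= 71<<0 -> acc=71 shift=7 [end]
Varint 6: bytes[12:13] = 47 -> value 71 (1 byte(s))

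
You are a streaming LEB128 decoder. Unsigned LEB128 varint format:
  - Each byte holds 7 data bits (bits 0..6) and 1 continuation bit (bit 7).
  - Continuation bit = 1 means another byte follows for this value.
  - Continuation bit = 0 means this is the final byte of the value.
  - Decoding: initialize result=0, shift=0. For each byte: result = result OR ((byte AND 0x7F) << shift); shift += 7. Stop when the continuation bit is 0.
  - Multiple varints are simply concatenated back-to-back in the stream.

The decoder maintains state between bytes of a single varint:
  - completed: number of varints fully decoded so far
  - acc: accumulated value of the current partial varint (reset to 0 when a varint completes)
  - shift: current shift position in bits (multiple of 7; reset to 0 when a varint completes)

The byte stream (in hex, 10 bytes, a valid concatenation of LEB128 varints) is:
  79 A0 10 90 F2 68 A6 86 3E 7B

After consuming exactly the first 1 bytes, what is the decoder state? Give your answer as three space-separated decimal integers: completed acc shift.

byte[0]=0x79 cont=0 payload=0x79: varint #1 complete (value=121); reset -> completed=1 acc=0 shift=0

Answer: 1 0 0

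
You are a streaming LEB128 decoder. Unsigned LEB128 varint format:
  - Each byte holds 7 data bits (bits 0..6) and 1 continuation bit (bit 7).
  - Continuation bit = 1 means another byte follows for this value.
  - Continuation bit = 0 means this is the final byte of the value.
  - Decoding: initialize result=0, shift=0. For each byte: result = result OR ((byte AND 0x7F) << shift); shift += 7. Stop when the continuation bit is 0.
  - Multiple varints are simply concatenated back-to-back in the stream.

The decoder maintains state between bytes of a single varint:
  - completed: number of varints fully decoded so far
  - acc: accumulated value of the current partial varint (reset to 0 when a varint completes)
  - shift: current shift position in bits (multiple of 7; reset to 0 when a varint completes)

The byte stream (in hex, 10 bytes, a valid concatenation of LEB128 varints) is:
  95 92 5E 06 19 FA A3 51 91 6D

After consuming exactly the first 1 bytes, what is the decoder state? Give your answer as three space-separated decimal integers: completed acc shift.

byte[0]=0x95 cont=1 payload=0x15: acc |= 21<<0 -> completed=0 acc=21 shift=7

Answer: 0 21 7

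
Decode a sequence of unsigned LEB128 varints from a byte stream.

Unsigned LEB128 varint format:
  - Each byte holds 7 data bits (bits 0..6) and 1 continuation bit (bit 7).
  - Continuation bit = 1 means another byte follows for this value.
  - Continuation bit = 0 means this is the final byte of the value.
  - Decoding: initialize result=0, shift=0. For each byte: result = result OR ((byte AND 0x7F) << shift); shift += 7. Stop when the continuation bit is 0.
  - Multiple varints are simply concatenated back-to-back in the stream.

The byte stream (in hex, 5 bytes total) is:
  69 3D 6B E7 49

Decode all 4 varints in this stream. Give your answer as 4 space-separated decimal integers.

Answer: 105 61 107 9447

Derivation:
  byte[0]=0x69 cont=0 payload=0x69=105: acc |= 105<<0 -> acc=105 shift=7 [end]
Varint 1: bytes[0:1] = 69 -> value 105 (1 byte(s))
  byte[1]=0x3D cont=0 payload=0x3D=61: acc |= 61<<0 -> acc=61 shift=7 [end]
Varint 2: bytes[1:2] = 3D -> value 61 (1 byte(s))
  byte[2]=0x6B cont=0 payload=0x6B=107: acc |= 107<<0 -> acc=107 shift=7 [end]
Varint 3: bytes[2:3] = 6B -> value 107 (1 byte(s))
  byte[3]=0xE7 cont=1 payload=0x67=103: acc |= 103<<0 -> acc=103 shift=7
  byte[4]=0x49 cont=0 payload=0x49=73: acc |= 73<<7 -> acc=9447 shift=14 [end]
Varint 4: bytes[3:5] = E7 49 -> value 9447 (2 byte(s))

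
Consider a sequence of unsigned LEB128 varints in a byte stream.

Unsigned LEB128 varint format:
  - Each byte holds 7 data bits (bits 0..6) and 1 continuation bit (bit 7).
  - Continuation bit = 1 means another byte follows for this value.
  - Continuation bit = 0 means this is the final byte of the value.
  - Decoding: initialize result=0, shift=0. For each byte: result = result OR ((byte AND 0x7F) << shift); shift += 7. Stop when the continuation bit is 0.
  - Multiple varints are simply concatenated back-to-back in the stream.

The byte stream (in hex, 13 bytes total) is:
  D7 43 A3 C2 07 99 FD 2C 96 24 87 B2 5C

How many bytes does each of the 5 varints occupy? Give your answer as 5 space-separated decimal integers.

Answer: 2 3 3 2 3

Derivation:
  byte[0]=0xD7 cont=1 payload=0x57=87: acc |= 87<<0 -> acc=87 shift=7
  byte[1]=0x43 cont=0 payload=0x43=67: acc |= 67<<7 -> acc=8663 shift=14 [end]
Varint 1: bytes[0:2] = D7 43 -> value 8663 (2 byte(s))
  byte[2]=0xA3 cont=1 payload=0x23=35: acc |= 35<<0 -> acc=35 shift=7
  byte[3]=0xC2 cont=1 payload=0x42=66: acc |= 66<<7 -> acc=8483 shift=14
  byte[4]=0x07 cont=0 payload=0x07=7: acc |= 7<<14 -> acc=123171 shift=21 [end]
Varint 2: bytes[2:5] = A3 C2 07 -> value 123171 (3 byte(s))
  byte[5]=0x99 cont=1 payload=0x19=25: acc |= 25<<0 -> acc=25 shift=7
  byte[6]=0xFD cont=1 payload=0x7D=125: acc |= 125<<7 -> acc=16025 shift=14
  byte[7]=0x2C cont=0 payload=0x2C=44: acc |= 44<<14 -> acc=736921 shift=21 [end]
Varint 3: bytes[5:8] = 99 FD 2C -> value 736921 (3 byte(s))
  byte[8]=0x96 cont=1 payload=0x16=22: acc |= 22<<0 -> acc=22 shift=7
  byte[9]=0x24 cont=0 payload=0x24=36: acc |= 36<<7 -> acc=4630 shift=14 [end]
Varint 4: bytes[8:10] = 96 24 -> value 4630 (2 byte(s))
  byte[10]=0x87 cont=1 payload=0x07=7: acc |= 7<<0 -> acc=7 shift=7
  byte[11]=0xB2 cont=1 payload=0x32=50: acc |= 50<<7 -> acc=6407 shift=14
  byte[12]=0x5C cont=0 payload=0x5C=92: acc |= 92<<14 -> acc=1513735 shift=21 [end]
Varint 5: bytes[10:13] = 87 B2 5C -> value 1513735 (3 byte(s))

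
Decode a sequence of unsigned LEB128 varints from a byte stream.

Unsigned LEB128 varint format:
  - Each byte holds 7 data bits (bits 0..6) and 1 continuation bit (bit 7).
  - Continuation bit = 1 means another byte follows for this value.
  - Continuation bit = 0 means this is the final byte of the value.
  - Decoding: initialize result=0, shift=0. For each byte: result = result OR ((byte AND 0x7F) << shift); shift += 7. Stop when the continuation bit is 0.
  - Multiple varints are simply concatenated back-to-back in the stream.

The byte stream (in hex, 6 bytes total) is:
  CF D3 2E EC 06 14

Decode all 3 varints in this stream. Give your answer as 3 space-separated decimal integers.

  byte[0]=0xCF cont=1 payload=0x4F=79: acc |= 79<<0 -> acc=79 shift=7
  byte[1]=0xD3 cont=1 payload=0x53=83: acc |= 83<<7 -> acc=10703 shift=14
  byte[2]=0x2E cont=0 payload=0x2E=46: acc |= 46<<14 -> acc=764367 shift=21 [end]
Varint 1: bytes[0:3] = CF D3 2E -> value 764367 (3 byte(s))
  byte[3]=0xEC cont=1 payload=0x6C=108: acc |= 108<<0 -> acc=108 shift=7
  byte[4]=0x06 cont=0 payload=0x06=6: acc |= 6<<7 -> acc=876 shift=14 [end]
Varint 2: bytes[3:5] = EC 06 -> value 876 (2 byte(s))
  byte[5]=0x14 cont=0 payload=0x14=20: acc |= 20<<0 -> acc=20 shift=7 [end]
Varint 3: bytes[5:6] = 14 -> value 20 (1 byte(s))

Answer: 764367 876 20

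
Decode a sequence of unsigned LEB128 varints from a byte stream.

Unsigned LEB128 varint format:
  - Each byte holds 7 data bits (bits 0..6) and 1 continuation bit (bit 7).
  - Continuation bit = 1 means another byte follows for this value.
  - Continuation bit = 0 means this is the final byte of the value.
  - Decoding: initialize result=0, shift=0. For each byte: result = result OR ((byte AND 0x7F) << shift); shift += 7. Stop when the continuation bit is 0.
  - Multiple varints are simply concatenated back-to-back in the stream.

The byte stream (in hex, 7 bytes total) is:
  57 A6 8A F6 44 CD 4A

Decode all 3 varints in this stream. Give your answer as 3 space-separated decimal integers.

Answer: 87 144540966 9549

Derivation:
  byte[0]=0x57 cont=0 payload=0x57=87: acc |= 87<<0 -> acc=87 shift=7 [end]
Varint 1: bytes[0:1] = 57 -> value 87 (1 byte(s))
  byte[1]=0xA6 cont=1 payload=0x26=38: acc |= 38<<0 -> acc=38 shift=7
  byte[2]=0x8A cont=1 payload=0x0A=10: acc |= 10<<7 -> acc=1318 shift=14
  byte[3]=0xF6 cont=1 payload=0x76=118: acc |= 118<<14 -> acc=1934630 shift=21
  byte[4]=0x44 cont=0 payload=0x44=68: acc |= 68<<21 -> acc=144540966 shift=28 [end]
Varint 2: bytes[1:5] = A6 8A F6 44 -> value 144540966 (4 byte(s))
  byte[5]=0xCD cont=1 payload=0x4D=77: acc |= 77<<0 -> acc=77 shift=7
  byte[6]=0x4A cont=0 payload=0x4A=74: acc |= 74<<7 -> acc=9549 shift=14 [end]
Varint 3: bytes[5:7] = CD 4A -> value 9549 (2 byte(s))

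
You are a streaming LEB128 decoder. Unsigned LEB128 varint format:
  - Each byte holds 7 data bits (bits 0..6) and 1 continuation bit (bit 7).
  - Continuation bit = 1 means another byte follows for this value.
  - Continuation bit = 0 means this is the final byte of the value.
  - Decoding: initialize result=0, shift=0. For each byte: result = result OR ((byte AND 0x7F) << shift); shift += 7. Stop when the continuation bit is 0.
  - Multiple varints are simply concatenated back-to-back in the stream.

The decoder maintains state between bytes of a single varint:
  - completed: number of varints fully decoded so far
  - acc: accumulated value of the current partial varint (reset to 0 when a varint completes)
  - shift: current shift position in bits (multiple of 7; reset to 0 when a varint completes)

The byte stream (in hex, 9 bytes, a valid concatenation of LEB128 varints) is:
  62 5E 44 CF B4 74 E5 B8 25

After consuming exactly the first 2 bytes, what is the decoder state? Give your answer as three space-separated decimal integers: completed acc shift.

Answer: 2 0 0

Derivation:
byte[0]=0x62 cont=0 payload=0x62: varint #1 complete (value=98); reset -> completed=1 acc=0 shift=0
byte[1]=0x5E cont=0 payload=0x5E: varint #2 complete (value=94); reset -> completed=2 acc=0 shift=0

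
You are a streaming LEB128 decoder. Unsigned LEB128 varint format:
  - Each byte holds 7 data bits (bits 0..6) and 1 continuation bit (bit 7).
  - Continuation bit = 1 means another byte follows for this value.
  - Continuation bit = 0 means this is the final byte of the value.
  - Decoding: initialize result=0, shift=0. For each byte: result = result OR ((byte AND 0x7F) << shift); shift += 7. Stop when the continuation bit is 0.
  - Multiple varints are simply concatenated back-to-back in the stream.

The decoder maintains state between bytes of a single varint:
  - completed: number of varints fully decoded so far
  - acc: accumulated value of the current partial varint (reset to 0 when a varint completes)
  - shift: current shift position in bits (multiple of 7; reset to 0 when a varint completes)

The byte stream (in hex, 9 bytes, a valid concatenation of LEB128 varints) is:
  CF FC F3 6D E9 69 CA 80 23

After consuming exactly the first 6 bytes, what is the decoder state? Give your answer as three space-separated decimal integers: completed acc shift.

byte[0]=0xCF cont=1 payload=0x4F: acc |= 79<<0 -> completed=0 acc=79 shift=7
byte[1]=0xFC cont=1 payload=0x7C: acc |= 124<<7 -> completed=0 acc=15951 shift=14
byte[2]=0xF3 cont=1 payload=0x73: acc |= 115<<14 -> completed=0 acc=1900111 shift=21
byte[3]=0x6D cont=0 payload=0x6D: varint #1 complete (value=230489679); reset -> completed=1 acc=0 shift=0
byte[4]=0xE9 cont=1 payload=0x69: acc |= 105<<0 -> completed=1 acc=105 shift=7
byte[5]=0x69 cont=0 payload=0x69: varint #2 complete (value=13545); reset -> completed=2 acc=0 shift=0

Answer: 2 0 0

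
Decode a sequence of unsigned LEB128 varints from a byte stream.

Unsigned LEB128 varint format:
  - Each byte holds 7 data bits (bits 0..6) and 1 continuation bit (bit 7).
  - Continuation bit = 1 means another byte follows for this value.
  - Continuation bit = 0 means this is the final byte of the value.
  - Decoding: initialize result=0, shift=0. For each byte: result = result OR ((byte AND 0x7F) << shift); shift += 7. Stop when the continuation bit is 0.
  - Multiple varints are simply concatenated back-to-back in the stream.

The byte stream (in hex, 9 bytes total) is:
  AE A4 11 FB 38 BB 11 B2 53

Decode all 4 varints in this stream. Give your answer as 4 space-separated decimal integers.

  byte[0]=0xAE cont=1 payload=0x2E=46: acc |= 46<<0 -> acc=46 shift=7
  byte[1]=0xA4 cont=1 payload=0x24=36: acc |= 36<<7 -> acc=4654 shift=14
  byte[2]=0x11 cont=0 payload=0x11=17: acc |= 17<<14 -> acc=283182 shift=21 [end]
Varint 1: bytes[0:3] = AE A4 11 -> value 283182 (3 byte(s))
  byte[3]=0xFB cont=1 payload=0x7B=123: acc |= 123<<0 -> acc=123 shift=7
  byte[4]=0x38 cont=0 payload=0x38=56: acc |= 56<<7 -> acc=7291 shift=14 [end]
Varint 2: bytes[3:5] = FB 38 -> value 7291 (2 byte(s))
  byte[5]=0xBB cont=1 payload=0x3B=59: acc |= 59<<0 -> acc=59 shift=7
  byte[6]=0x11 cont=0 payload=0x11=17: acc |= 17<<7 -> acc=2235 shift=14 [end]
Varint 3: bytes[5:7] = BB 11 -> value 2235 (2 byte(s))
  byte[7]=0xB2 cont=1 payload=0x32=50: acc |= 50<<0 -> acc=50 shift=7
  byte[8]=0x53 cont=0 payload=0x53=83: acc |= 83<<7 -> acc=10674 shift=14 [end]
Varint 4: bytes[7:9] = B2 53 -> value 10674 (2 byte(s))

Answer: 283182 7291 2235 10674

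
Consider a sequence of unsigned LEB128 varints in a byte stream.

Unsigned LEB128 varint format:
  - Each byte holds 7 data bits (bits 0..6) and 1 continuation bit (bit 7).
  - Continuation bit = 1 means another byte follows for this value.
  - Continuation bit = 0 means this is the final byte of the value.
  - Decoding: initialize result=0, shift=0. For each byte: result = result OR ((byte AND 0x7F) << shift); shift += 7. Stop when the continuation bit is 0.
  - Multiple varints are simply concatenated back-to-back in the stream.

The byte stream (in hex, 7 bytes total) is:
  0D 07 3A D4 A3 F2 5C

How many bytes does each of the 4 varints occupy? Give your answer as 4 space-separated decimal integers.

  byte[0]=0x0D cont=0 payload=0x0D=13: acc |= 13<<0 -> acc=13 shift=7 [end]
Varint 1: bytes[0:1] = 0D -> value 13 (1 byte(s))
  byte[1]=0x07 cont=0 payload=0x07=7: acc |= 7<<0 -> acc=7 shift=7 [end]
Varint 2: bytes[1:2] = 07 -> value 7 (1 byte(s))
  byte[2]=0x3A cont=0 payload=0x3A=58: acc |= 58<<0 -> acc=58 shift=7 [end]
Varint 3: bytes[2:3] = 3A -> value 58 (1 byte(s))
  byte[3]=0xD4 cont=1 payload=0x54=84: acc |= 84<<0 -> acc=84 shift=7
  byte[4]=0xA3 cont=1 payload=0x23=35: acc |= 35<<7 -> acc=4564 shift=14
  byte[5]=0xF2 cont=1 payload=0x72=114: acc |= 114<<14 -> acc=1872340 shift=21
  byte[6]=0x5C cont=0 payload=0x5C=92: acc |= 92<<21 -> acc=194810324 shift=28 [end]
Varint 4: bytes[3:7] = D4 A3 F2 5C -> value 194810324 (4 byte(s))

Answer: 1 1 1 4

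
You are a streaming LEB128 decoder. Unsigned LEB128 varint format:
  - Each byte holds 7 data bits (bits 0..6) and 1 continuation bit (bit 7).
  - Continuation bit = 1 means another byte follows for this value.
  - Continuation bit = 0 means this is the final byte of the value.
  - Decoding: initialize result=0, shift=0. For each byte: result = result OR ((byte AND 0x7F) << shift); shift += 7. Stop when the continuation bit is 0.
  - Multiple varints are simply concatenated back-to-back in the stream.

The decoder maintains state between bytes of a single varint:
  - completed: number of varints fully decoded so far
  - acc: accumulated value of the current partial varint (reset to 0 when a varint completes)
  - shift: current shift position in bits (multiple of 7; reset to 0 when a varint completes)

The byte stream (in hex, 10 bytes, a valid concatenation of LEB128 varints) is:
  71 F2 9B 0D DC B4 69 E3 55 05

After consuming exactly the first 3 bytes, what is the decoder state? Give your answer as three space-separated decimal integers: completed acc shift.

byte[0]=0x71 cont=0 payload=0x71: varint #1 complete (value=113); reset -> completed=1 acc=0 shift=0
byte[1]=0xF2 cont=1 payload=0x72: acc |= 114<<0 -> completed=1 acc=114 shift=7
byte[2]=0x9B cont=1 payload=0x1B: acc |= 27<<7 -> completed=1 acc=3570 shift=14

Answer: 1 3570 14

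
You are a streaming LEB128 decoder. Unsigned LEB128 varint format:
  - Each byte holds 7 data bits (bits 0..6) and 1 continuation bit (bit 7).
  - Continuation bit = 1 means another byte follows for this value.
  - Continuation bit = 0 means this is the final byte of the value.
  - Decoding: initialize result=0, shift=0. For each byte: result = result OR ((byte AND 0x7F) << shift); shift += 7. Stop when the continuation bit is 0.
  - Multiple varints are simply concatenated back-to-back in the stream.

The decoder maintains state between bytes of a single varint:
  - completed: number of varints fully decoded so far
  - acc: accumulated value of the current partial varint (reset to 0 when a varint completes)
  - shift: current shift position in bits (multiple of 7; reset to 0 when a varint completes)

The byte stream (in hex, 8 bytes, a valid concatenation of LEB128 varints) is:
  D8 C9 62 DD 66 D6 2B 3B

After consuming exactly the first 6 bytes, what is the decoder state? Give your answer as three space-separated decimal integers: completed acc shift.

Answer: 2 86 7

Derivation:
byte[0]=0xD8 cont=1 payload=0x58: acc |= 88<<0 -> completed=0 acc=88 shift=7
byte[1]=0xC9 cont=1 payload=0x49: acc |= 73<<7 -> completed=0 acc=9432 shift=14
byte[2]=0x62 cont=0 payload=0x62: varint #1 complete (value=1615064); reset -> completed=1 acc=0 shift=0
byte[3]=0xDD cont=1 payload=0x5D: acc |= 93<<0 -> completed=1 acc=93 shift=7
byte[4]=0x66 cont=0 payload=0x66: varint #2 complete (value=13149); reset -> completed=2 acc=0 shift=0
byte[5]=0xD6 cont=1 payload=0x56: acc |= 86<<0 -> completed=2 acc=86 shift=7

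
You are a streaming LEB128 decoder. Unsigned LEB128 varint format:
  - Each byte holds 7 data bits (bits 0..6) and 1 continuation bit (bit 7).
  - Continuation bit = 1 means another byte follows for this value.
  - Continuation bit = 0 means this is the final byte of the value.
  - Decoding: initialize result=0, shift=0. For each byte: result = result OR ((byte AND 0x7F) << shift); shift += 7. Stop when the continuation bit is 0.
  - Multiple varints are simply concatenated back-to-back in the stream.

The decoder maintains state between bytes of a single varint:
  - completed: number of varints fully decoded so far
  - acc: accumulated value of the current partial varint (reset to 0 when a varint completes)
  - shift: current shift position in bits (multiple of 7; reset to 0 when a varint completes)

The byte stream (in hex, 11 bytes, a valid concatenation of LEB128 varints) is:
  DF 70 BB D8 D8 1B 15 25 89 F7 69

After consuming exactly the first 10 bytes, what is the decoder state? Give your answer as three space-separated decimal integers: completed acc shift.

byte[0]=0xDF cont=1 payload=0x5F: acc |= 95<<0 -> completed=0 acc=95 shift=7
byte[1]=0x70 cont=0 payload=0x70: varint #1 complete (value=14431); reset -> completed=1 acc=0 shift=0
byte[2]=0xBB cont=1 payload=0x3B: acc |= 59<<0 -> completed=1 acc=59 shift=7
byte[3]=0xD8 cont=1 payload=0x58: acc |= 88<<7 -> completed=1 acc=11323 shift=14
byte[4]=0xD8 cont=1 payload=0x58: acc |= 88<<14 -> completed=1 acc=1453115 shift=21
byte[5]=0x1B cont=0 payload=0x1B: varint #2 complete (value=58076219); reset -> completed=2 acc=0 shift=0
byte[6]=0x15 cont=0 payload=0x15: varint #3 complete (value=21); reset -> completed=3 acc=0 shift=0
byte[7]=0x25 cont=0 payload=0x25: varint #4 complete (value=37); reset -> completed=4 acc=0 shift=0
byte[8]=0x89 cont=1 payload=0x09: acc |= 9<<0 -> completed=4 acc=9 shift=7
byte[9]=0xF7 cont=1 payload=0x77: acc |= 119<<7 -> completed=4 acc=15241 shift=14

Answer: 4 15241 14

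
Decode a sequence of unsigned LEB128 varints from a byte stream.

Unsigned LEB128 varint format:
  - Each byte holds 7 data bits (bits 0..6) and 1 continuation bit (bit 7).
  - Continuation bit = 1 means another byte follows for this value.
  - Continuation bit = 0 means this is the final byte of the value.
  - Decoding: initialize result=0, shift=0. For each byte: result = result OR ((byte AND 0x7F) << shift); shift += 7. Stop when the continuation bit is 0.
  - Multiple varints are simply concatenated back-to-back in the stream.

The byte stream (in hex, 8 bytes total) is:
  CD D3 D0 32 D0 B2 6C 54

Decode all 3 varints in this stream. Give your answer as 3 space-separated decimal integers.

  byte[0]=0xCD cont=1 payload=0x4D=77: acc |= 77<<0 -> acc=77 shift=7
  byte[1]=0xD3 cont=1 payload=0x53=83: acc |= 83<<7 -> acc=10701 shift=14
  byte[2]=0xD0 cont=1 payload=0x50=80: acc |= 80<<14 -> acc=1321421 shift=21
  byte[3]=0x32 cont=0 payload=0x32=50: acc |= 50<<21 -> acc=106179021 shift=28 [end]
Varint 1: bytes[0:4] = CD D3 D0 32 -> value 106179021 (4 byte(s))
  byte[4]=0xD0 cont=1 payload=0x50=80: acc |= 80<<0 -> acc=80 shift=7
  byte[5]=0xB2 cont=1 payload=0x32=50: acc |= 50<<7 -> acc=6480 shift=14
  byte[6]=0x6C cont=0 payload=0x6C=108: acc |= 108<<14 -> acc=1775952 shift=21 [end]
Varint 2: bytes[4:7] = D0 B2 6C -> value 1775952 (3 byte(s))
  byte[7]=0x54 cont=0 payload=0x54=84: acc |= 84<<0 -> acc=84 shift=7 [end]
Varint 3: bytes[7:8] = 54 -> value 84 (1 byte(s))

Answer: 106179021 1775952 84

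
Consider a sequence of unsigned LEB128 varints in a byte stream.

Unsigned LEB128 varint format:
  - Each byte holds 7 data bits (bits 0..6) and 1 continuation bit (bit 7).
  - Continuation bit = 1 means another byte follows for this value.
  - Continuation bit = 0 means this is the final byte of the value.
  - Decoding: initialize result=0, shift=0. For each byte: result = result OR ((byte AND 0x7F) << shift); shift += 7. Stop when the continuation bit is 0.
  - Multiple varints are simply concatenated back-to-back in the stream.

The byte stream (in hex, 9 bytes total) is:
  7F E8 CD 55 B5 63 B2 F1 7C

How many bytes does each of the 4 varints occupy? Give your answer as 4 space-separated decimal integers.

Answer: 1 3 2 3

Derivation:
  byte[0]=0x7F cont=0 payload=0x7F=127: acc |= 127<<0 -> acc=127 shift=7 [end]
Varint 1: bytes[0:1] = 7F -> value 127 (1 byte(s))
  byte[1]=0xE8 cont=1 payload=0x68=104: acc |= 104<<0 -> acc=104 shift=7
  byte[2]=0xCD cont=1 payload=0x4D=77: acc |= 77<<7 -> acc=9960 shift=14
  byte[3]=0x55 cont=0 payload=0x55=85: acc |= 85<<14 -> acc=1402600 shift=21 [end]
Varint 2: bytes[1:4] = E8 CD 55 -> value 1402600 (3 byte(s))
  byte[4]=0xB5 cont=1 payload=0x35=53: acc |= 53<<0 -> acc=53 shift=7
  byte[5]=0x63 cont=0 payload=0x63=99: acc |= 99<<7 -> acc=12725 shift=14 [end]
Varint 3: bytes[4:6] = B5 63 -> value 12725 (2 byte(s))
  byte[6]=0xB2 cont=1 payload=0x32=50: acc |= 50<<0 -> acc=50 shift=7
  byte[7]=0xF1 cont=1 payload=0x71=113: acc |= 113<<7 -> acc=14514 shift=14
  byte[8]=0x7C cont=0 payload=0x7C=124: acc |= 124<<14 -> acc=2046130 shift=21 [end]
Varint 4: bytes[6:9] = B2 F1 7C -> value 2046130 (3 byte(s))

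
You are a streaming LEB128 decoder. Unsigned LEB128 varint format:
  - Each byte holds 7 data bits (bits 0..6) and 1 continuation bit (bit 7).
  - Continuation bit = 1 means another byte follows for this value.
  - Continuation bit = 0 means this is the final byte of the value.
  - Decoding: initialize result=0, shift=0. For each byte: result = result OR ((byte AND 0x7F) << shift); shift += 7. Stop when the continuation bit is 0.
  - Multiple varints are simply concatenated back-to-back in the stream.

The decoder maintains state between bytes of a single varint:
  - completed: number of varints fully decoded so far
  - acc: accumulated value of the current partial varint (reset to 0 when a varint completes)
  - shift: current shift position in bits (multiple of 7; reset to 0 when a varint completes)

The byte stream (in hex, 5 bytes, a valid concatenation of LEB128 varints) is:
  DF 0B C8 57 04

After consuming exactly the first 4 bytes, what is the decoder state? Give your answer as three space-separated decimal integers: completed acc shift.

byte[0]=0xDF cont=1 payload=0x5F: acc |= 95<<0 -> completed=0 acc=95 shift=7
byte[1]=0x0B cont=0 payload=0x0B: varint #1 complete (value=1503); reset -> completed=1 acc=0 shift=0
byte[2]=0xC8 cont=1 payload=0x48: acc |= 72<<0 -> completed=1 acc=72 shift=7
byte[3]=0x57 cont=0 payload=0x57: varint #2 complete (value=11208); reset -> completed=2 acc=0 shift=0

Answer: 2 0 0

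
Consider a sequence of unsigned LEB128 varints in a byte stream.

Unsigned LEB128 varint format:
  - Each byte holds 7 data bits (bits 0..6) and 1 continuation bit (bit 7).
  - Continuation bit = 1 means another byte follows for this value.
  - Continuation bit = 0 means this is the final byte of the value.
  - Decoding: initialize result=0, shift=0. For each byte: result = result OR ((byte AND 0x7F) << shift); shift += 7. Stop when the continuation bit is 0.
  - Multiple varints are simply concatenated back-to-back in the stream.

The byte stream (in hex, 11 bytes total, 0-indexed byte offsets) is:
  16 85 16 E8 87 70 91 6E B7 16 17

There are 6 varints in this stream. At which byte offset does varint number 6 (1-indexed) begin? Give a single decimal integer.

Answer: 10

Derivation:
  byte[0]=0x16 cont=0 payload=0x16=22: acc |= 22<<0 -> acc=22 shift=7 [end]
Varint 1: bytes[0:1] = 16 -> value 22 (1 byte(s))
  byte[1]=0x85 cont=1 payload=0x05=5: acc |= 5<<0 -> acc=5 shift=7
  byte[2]=0x16 cont=0 payload=0x16=22: acc |= 22<<7 -> acc=2821 shift=14 [end]
Varint 2: bytes[1:3] = 85 16 -> value 2821 (2 byte(s))
  byte[3]=0xE8 cont=1 payload=0x68=104: acc |= 104<<0 -> acc=104 shift=7
  byte[4]=0x87 cont=1 payload=0x07=7: acc |= 7<<7 -> acc=1000 shift=14
  byte[5]=0x70 cont=0 payload=0x70=112: acc |= 112<<14 -> acc=1836008 shift=21 [end]
Varint 3: bytes[3:6] = E8 87 70 -> value 1836008 (3 byte(s))
  byte[6]=0x91 cont=1 payload=0x11=17: acc |= 17<<0 -> acc=17 shift=7
  byte[7]=0x6E cont=0 payload=0x6E=110: acc |= 110<<7 -> acc=14097 shift=14 [end]
Varint 4: bytes[6:8] = 91 6E -> value 14097 (2 byte(s))
  byte[8]=0xB7 cont=1 payload=0x37=55: acc |= 55<<0 -> acc=55 shift=7
  byte[9]=0x16 cont=0 payload=0x16=22: acc |= 22<<7 -> acc=2871 shift=14 [end]
Varint 5: bytes[8:10] = B7 16 -> value 2871 (2 byte(s))
  byte[10]=0x17 cont=0 payload=0x17=23: acc |= 23<<0 -> acc=23 shift=7 [end]
Varint 6: bytes[10:11] = 17 -> value 23 (1 byte(s))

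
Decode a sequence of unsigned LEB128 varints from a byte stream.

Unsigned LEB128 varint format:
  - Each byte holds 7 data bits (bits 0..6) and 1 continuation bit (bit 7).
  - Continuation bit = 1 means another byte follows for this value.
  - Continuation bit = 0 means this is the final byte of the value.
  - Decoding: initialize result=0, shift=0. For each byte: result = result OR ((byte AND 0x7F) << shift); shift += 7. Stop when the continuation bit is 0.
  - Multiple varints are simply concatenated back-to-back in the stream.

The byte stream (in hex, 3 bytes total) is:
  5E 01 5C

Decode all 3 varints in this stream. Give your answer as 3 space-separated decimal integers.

  byte[0]=0x5E cont=0 payload=0x5E=94: acc |= 94<<0 -> acc=94 shift=7 [end]
Varint 1: bytes[0:1] = 5E -> value 94 (1 byte(s))
  byte[1]=0x01 cont=0 payload=0x01=1: acc |= 1<<0 -> acc=1 shift=7 [end]
Varint 2: bytes[1:2] = 01 -> value 1 (1 byte(s))
  byte[2]=0x5C cont=0 payload=0x5C=92: acc |= 92<<0 -> acc=92 shift=7 [end]
Varint 3: bytes[2:3] = 5C -> value 92 (1 byte(s))

Answer: 94 1 92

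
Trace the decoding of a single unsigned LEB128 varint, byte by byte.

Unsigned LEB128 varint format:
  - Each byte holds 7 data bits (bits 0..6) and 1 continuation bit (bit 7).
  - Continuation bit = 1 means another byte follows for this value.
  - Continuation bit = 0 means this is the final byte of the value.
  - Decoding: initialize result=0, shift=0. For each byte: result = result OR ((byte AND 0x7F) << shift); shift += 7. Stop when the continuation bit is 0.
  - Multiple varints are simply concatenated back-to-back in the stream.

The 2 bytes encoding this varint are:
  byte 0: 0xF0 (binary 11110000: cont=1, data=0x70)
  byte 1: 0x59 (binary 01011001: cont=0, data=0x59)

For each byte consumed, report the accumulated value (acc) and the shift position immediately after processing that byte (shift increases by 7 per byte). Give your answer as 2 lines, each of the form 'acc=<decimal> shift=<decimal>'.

Answer: acc=112 shift=7
acc=11504 shift=14

Derivation:
byte 0=0xF0: payload=0x70=112, contrib = 112<<0 = 112; acc -> 112, shift -> 7
byte 1=0x59: payload=0x59=89, contrib = 89<<7 = 11392; acc -> 11504, shift -> 14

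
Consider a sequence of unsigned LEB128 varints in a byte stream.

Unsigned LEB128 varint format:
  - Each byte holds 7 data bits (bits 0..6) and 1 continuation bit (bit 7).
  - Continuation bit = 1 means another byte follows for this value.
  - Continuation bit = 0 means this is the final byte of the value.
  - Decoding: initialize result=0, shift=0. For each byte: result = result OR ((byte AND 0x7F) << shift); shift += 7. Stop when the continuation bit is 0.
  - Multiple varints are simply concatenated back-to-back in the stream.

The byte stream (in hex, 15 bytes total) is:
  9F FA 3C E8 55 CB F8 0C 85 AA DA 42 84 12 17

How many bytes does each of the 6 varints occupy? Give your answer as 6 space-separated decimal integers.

  byte[0]=0x9F cont=1 payload=0x1F=31: acc |= 31<<0 -> acc=31 shift=7
  byte[1]=0xFA cont=1 payload=0x7A=122: acc |= 122<<7 -> acc=15647 shift=14
  byte[2]=0x3C cont=0 payload=0x3C=60: acc |= 60<<14 -> acc=998687 shift=21 [end]
Varint 1: bytes[0:3] = 9F FA 3C -> value 998687 (3 byte(s))
  byte[3]=0xE8 cont=1 payload=0x68=104: acc |= 104<<0 -> acc=104 shift=7
  byte[4]=0x55 cont=0 payload=0x55=85: acc |= 85<<7 -> acc=10984 shift=14 [end]
Varint 2: bytes[3:5] = E8 55 -> value 10984 (2 byte(s))
  byte[5]=0xCB cont=1 payload=0x4B=75: acc |= 75<<0 -> acc=75 shift=7
  byte[6]=0xF8 cont=1 payload=0x78=120: acc |= 120<<7 -> acc=15435 shift=14
  byte[7]=0x0C cont=0 payload=0x0C=12: acc |= 12<<14 -> acc=212043 shift=21 [end]
Varint 3: bytes[5:8] = CB F8 0C -> value 212043 (3 byte(s))
  byte[8]=0x85 cont=1 payload=0x05=5: acc |= 5<<0 -> acc=5 shift=7
  byte[9]=0xAA cont=1 payload=0x2A=42: acc |= 42<<7 -> acc=5381 shift=14
  byte[10]=0xDA cont=1 payload=0x5A=90: acc |= 90<<14 -> acc=1479941 shift=21
  byte[11]=0x42 cont=0 payload=0x42=66: acc |= 66<<21 -> acc=139891973 shift=28 [end]
Varint 4: bytes[8:12] = 85 AA DA 42 -> value 139891973 (4 byte(s))
  byte[12]=0x84 cont=1 payload=0x04=4: acc |= 4<<0 -> acc=4 shift=7
  byte[13]=0x12 cont=0 payload=0x12=18: acc |= 18<<7 -> acc=2308 shift=14 [end]
Varint 5: bytes[12:14] = 84 12 -> value 2308 (2 byte(s))
  byte[14]=0x17 cont=0 payload=0x17=23: acc |= 23<<0 -> acc=23 shift=7 [end]
Varint 6: bytes[14:15] = 17 -> value 23 (1 byte(s))

Answer: 3 2 3 4 2 1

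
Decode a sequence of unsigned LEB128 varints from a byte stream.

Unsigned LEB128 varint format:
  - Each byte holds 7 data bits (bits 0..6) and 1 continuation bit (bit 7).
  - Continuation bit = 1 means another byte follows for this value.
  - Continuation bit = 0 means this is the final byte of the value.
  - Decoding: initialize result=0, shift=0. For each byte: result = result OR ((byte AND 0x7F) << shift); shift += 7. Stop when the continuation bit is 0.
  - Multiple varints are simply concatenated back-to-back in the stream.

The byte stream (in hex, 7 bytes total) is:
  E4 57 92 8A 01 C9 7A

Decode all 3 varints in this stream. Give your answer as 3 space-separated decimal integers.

Answer: 11236 17682 15689

Derivation:
  byte[0]=0xE4 cont=1 payload=0x64=100: acc |= 100<<0 -> acc=100 shift=7
  byte[1]=0x57 cont=0 payload=0x57=87: acc |= 87<<7 -> acc=11236 shift=14 [end]
Varint 1: bytes[0:2] = E4 57 -> value 11236 (2 byte(s))
  byte[2]=0x92 cont=1 payload=0x12=18: acc |= 18<<0 -> acc=18 shift=7
  byte[3]=0x8A cont=1 payload=0x0A=10: acc |= 10<<7 -> acc=1298 shift=14
  byte[4]=0x01 cont=0 payload=0x01=1: acc |= 1<<14 -> acc=17682 shift=21 [end]
Varint 2: bytes[2:5] = 92 8A 01 -> value 17682 (3 byte(s))
  byte[5]=0xC9 cont=1 payload=0x49=73: acc |= 73<<0 -> acc=73 shift=7
  byte[6]=0x7A cont=0 payload=0x7A=122: acc |= 122<<7 -> acc=15689 shift=14 [end]
Varint 3: bytes[5:7] = C9 7A -> value 15689 (2 byte(s))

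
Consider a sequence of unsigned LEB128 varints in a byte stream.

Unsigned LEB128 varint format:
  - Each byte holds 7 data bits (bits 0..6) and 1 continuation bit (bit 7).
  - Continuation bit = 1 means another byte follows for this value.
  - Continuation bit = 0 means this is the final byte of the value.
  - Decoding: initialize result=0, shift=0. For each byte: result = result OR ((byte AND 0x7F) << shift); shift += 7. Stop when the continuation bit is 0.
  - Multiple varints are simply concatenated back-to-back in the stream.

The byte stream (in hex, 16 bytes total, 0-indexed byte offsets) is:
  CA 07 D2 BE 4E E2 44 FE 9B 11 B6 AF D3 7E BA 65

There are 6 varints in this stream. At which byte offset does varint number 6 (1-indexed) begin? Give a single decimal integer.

Answer: 14

Derivation:
  byte[0]=0xCA cont=1 payload=0x4A=74: acc |= 74<<0 -> acc=74 shift=7
  byte[1]=0x07 cont=0 payload=0x07=7: acc |= 7<<7 -> acc=970 shift=14 [end]
Varint 1: bytes[0:2] = CA 07 -> value 970 (2 byte(s))
  byte[2]=0xD2 cont=1 payload=0x52=82: acc |= 82<<0 -> acc=82 shift=7
  byte[3]=0xBE cont=1 payload=0x3E=62: acc |= 62<<7 -> acc=8018 shift=14
  byte[4]=0x4E cont=0 payload=0x4E=78: acc |= 78<<14 -> acc=1285970 shift=21 [end]
Varint 2: bytes[2:5] = D2 BE 4E -> value 1285970 (3 byte(s))
  byte[5]=0xE2 cont=1 payload=0x62=98: acc |= 98<<0 -> acc=98 shift=7
  byte[6]=0x44 cont=0 payload=0x44=68: acc |= 68<<7 -> acc=8802 shift=14 [end]
Varint 3: bytes[5:7] = E2 44 -> value 8802 (2 byte(s))
  byte[7]=0xFE cont=1 payload=0x7E=126: acc |= 126<<0 -> acc=126 shift=7
  byte[8]=0x9B cont=1 payload=0x1B=27: acc |= 27<<7 -> acc=3582 shift=14
  byte[9]=0x11 cont=0 payload=0x11=17: acc |= 17<<14 -> acc=282110 shift=21 [end]
Varint 4: bytes[7:10] = FE 9B 11 -> value 282110 (3 byte(s))
  byte[10]=0xB6 cont=1 payload=0x36=54: acc |= 54<<0 -> acc=54 shift=7
  byte[11]=0xAF cont=1 payload=0x2F=47: acc |= 47<<7 -> acc=6070 shift=14
  byte[12]=0xD3 cont=1 payload=0x53=83: acc |= 83<<14 -> acc=1365942 shift=21
  byte[13]=0x7E cont=0 payload=0x7E=126: acc |= 126<<21 -> acc=265607094 shift=28 [end]
Varint 5: bytes[10:14] = B6 AF D3 7E -> value 265607094 (4 byte(s))
  byte[14]=0xBA cont=1 payload=0x3A=58: acc |= 58<<0 -> acc=58 shift=7
  byte[15]=0x65 cont=0 payload=0x65=101: acc |= 101<<7 -> acc=12986 shift=14 [end]
Varint 6: bytes[14:16] = BA 65 -> value 12986 (2 byte(s))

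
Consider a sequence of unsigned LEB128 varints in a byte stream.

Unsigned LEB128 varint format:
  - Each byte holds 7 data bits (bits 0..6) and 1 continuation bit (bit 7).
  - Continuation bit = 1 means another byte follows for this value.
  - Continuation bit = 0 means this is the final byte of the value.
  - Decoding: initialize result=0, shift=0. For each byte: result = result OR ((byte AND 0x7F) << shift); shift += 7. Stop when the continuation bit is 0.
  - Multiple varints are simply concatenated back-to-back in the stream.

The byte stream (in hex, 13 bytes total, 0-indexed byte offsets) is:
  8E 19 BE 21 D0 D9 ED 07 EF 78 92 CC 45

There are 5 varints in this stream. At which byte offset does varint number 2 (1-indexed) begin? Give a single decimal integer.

  byte[0]=0x8E cont=1 payload=0x0E=14: acc |= 14<<0 -> acc=14 shift=7
  byte[1]=0x19 cont=0 payload=0x19=25: acc |= 25<<7 -> acc=3214 shift=14 [end]
Varint 1: bytes[0:2] = 8E 19 -> value 3214 (2 byte(s))
  byte[2]=0xBE cont=1 payload=0x3E=62: acc |= 62<<0 -> acc=62 shift=7
  byte[3]=0x21 cont=0 payload=0x21=33: acc |= 33<<7 -> acc=4286 shift=14 [end]
Varint 2: bytes[2:4] = BE 21 -> value 4286 (2 byte(s))
  byte[4]=0xD0 cont=1 payload=0x50=80: acc |= 80<<0 -> acc=80 shift=7
  byte[5]=0xD9 cont=1 payload=0x59=89: acc |= 89<<7 -> acc=11472 shift=14
  byte[6]=0xED cont=1 payload=0x6D=109: acc |= 109<<14 -> acc=1797328 shift=21
  byte[7]=0x07 cont=0 payload=0x07=7: acc |= 7<<21 -> acc=16477392 shift=28 [end]
Varint 3: bytes[4:8] = D0 D9 ED 07 -> value 16477392 (4 byte(s))
  byte[8]=0xEF cont=1 payload=0x6F=111: acc |= 111<<0 -> acc=111 shift=7
  byte[9]=0x78 cont=0 payload=0x78=120: acc |= 120<<7 -> acc=15471 shift=14 [end]
Varint 4: bytes[8:10] = EF 78 -> value 15471 (2 byte(s))
  byte[10]=0x92 cont=1 payload=0x12=18: acc |= 18<<0 -> acc=18 shift=7
  byte[11]=0xCC cont=1 payload=0x4C=76: acc |= 76<<7 -> acc=9746 shift=14
  byte[12]=0x45 cont=0 payload=0x45=69: acc |= 69<<14 -> acc=1140242 shift=21 [end]
Varint 5: bytes[10:13] = 92 CC 45 -> value 1140242 (3 byte(s))

Answer: 2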